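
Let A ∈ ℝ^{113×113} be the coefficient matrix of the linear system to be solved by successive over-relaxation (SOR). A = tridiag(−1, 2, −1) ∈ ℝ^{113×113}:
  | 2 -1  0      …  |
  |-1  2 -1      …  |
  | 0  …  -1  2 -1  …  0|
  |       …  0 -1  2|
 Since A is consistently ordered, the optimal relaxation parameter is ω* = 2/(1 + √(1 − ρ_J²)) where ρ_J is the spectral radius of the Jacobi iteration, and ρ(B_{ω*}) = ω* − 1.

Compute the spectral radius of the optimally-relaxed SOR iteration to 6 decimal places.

ρ_J = max_k |cos(kπ/114)| = cos(π/114) = 0.999620
√(1−ρ_J²) = |sin(π/114)| = 0.0275543
Young: ω* = 2/(1+√(1−ρ_J²)) = 2/(1+0.0275543) = 2/1.0275543 = 1.946369.
and ρ(B_{ω*}) = 1.946369 − 1 = 0.946369.

ρ_SOR = 0.946369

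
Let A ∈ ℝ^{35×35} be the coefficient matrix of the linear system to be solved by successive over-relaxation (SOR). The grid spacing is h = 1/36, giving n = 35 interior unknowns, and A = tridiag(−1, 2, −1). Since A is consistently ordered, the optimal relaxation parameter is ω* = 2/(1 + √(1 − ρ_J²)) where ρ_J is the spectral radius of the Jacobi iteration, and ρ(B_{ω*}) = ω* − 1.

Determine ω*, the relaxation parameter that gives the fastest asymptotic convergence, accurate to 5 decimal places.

ω* = 1.83966

spectrum of D⁻¹(L+U) = {cos(kπ/36) : 1≤k≤35}; ρ_J = cos(π/36) = 0.99619.
√(1 − cos²(π/36)) = sin(π/36) ≈ 0.087156.
[ω*] 2 ÷ (1 + 0.087156) = 2 ÷ 1.087156 = 1.83966.
At ω = 1.83966 every |λ(B_ω)| = ω−1, so ρ_SOR = 0.83966.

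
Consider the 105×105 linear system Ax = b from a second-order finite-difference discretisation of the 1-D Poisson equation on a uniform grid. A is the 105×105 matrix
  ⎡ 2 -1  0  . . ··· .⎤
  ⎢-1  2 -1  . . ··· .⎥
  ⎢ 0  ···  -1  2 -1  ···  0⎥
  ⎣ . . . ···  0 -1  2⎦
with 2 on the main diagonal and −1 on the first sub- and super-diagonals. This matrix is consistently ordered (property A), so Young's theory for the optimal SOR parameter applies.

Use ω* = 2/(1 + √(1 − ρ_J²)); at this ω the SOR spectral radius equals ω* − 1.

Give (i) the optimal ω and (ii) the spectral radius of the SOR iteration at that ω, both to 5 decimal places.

spectrum of D⁻¹(L+U) = {cos(kπ/106) : 1≤k≤105}; ρ_J = cos(π/106) = 0.99956.
root = sin(π/106) = 0.029633  (since 1−cos² = sin²).
Then 2/(1+√(1−ρ_J²)) = 2/(1+0.029633); ω* = 2/1.029633 = 1.94244.
ρ(B_{ω*}) = ω*−1 = 0.94244

ω* = 1.94244, ρ_SOR = 0.94244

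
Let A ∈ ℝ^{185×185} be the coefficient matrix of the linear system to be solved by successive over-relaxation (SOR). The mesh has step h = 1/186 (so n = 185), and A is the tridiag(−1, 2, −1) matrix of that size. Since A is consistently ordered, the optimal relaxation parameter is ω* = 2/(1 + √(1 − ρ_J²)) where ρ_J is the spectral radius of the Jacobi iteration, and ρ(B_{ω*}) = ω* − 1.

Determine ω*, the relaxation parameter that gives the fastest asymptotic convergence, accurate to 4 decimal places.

With n=185, ρ(Jacobi) = cos(π/186) = 0.9999.
√(1 − cos²(π/186)) = sin(π/186) ≈ 0.01689.
Then 2/(1+√(1−ρ_J²)) = 2/(1+0.01689); ω* = 2/1.01689 = 1.9668.
[ρ_SOR] ω* − 1 = 0.9668.

ω* = 1.9668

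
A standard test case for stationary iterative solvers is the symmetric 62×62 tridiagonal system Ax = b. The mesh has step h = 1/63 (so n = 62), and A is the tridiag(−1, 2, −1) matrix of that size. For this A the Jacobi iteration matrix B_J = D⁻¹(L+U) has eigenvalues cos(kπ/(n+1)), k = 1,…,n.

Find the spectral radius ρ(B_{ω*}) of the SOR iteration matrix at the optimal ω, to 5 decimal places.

ρ_SOR = 0.90504

n=62: λ(B_J) = 1 − λ(A)/2 = cos(kπ/63); k=1 gives ρ_J = 0.99876.
√(1−ρ_J²) = |sin(π/63)| = 0.049846
[ω*] 2 ÷ (1 + 0.049846) = 2 ÷ 1.049846 = 1.90504.
and ρ(B_{ω*}) = 1.90504 − 1 = 0.90504.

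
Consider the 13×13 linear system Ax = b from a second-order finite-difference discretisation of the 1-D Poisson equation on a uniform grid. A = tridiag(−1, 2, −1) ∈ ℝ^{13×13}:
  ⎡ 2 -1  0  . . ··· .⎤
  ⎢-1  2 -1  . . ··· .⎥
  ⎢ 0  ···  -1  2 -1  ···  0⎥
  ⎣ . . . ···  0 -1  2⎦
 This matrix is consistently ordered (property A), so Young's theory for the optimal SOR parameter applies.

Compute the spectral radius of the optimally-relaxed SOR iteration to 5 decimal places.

spectrum of D⁻¹(L+U) = {cos(kπ/14) : 1≤k≤13}; ρ_J = cos(π/14) = 0.97493.
√(1−ρ_J²) simplifies to sin(π/14) = 0.222521.
[ω*] 2 ÷ (1 + 0.222521) = 2 ÷ 1.222521 = 1.63596.
ρ_SOR = ω* − 1 = 1.63596 − 1 = 0.63596.

ρ_SOR = 0.63596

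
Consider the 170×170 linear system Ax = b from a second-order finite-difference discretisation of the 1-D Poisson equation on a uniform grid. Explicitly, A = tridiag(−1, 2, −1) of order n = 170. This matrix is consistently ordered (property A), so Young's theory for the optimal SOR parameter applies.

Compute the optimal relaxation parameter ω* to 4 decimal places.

[ρ_J] n=170: ρ(B_J) = cos(π/(n+1)) = cos(π/171) = 0.9998.
root = sin(π/171) = 0.01837  (since 1−cos² = sin²).
Young: ω* = 2/(1+√(1−ρ_J²)) = 2/(1+0.01837) = 2/1.01837 = 1.9639.
ρ_SOR = ω* − 1 = 1.9639 − 1 = 0.9639.

ω* = 1.9639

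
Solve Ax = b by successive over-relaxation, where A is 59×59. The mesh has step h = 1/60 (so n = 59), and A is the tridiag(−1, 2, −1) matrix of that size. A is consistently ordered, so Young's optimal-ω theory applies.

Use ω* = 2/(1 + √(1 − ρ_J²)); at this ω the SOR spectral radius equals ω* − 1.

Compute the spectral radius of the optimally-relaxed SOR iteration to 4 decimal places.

ρ_SOR = 0.9005

With n=59, ρ(Jacobi) = cos(π/60) = 0.9986.
√(1−ρ_J²) simplifies to sin(π/60) = 0.05234.
ω* = 2 / (1 + 0.05234) = 2 / 1.05234 ≈ 1.9005.
ρ_SOR = ω* − 1 ≈ 0.9005.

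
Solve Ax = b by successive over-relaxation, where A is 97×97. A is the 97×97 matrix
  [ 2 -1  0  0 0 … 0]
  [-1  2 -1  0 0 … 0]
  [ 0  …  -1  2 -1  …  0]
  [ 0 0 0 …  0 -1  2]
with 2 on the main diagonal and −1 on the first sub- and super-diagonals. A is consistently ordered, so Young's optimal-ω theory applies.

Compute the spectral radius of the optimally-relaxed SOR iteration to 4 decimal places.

ρ_SOR = 0.9379

ρ_J = max_k |cos(kπ/98)| = cos(π/98) = 0.9995
root = sin(π/98) = 0.03205  (since 1−cos² = sin²).
[ω*] 2 ÷ (1 + 0.03205) = 2 ÷ 1.03205 = 1.9379.
Hence ρ(B_{ω*}) = 1.9379 − 1 = 0.9379.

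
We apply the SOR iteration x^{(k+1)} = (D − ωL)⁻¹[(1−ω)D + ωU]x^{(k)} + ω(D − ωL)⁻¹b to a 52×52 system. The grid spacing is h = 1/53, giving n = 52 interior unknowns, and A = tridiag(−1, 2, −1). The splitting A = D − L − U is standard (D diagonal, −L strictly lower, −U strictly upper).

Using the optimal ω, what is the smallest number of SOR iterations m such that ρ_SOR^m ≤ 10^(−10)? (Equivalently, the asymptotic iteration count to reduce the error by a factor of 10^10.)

m = 195

spectrum of D⁻¹(L+U) = {cos(kπ/53) : 1≤k≤52}; ρ_J = cos(π/53) = 0.9982437.
√(1 − cos²(π/53)) = sin(π/53) ≈ 0.0592406.
Young: ω* = 2/(1+√(1−ρ_J²)) = 2/(1+0.0592406) = 2/1.0592406 = 1.8881451.
ρ_SOR = ω* − 1 ≈ 0.8881451.
Need (0.8881451)^m ≤ 10^(−10): m ≥ 10·ln10/|ln 0.8881451| = 23.0259/0.11862 = 194.115 ⇒ m = 195.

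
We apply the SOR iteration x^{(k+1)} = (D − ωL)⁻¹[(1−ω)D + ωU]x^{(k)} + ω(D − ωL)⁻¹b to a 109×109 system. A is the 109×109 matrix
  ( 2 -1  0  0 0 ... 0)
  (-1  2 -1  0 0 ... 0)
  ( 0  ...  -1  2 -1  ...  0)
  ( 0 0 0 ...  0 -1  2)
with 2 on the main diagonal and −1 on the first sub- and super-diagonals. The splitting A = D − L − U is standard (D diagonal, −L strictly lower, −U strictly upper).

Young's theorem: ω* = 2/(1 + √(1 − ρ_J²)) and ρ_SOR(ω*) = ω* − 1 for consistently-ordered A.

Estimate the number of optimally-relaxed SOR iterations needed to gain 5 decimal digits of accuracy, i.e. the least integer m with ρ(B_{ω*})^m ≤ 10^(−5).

m = 202

ρ_J = max_k |cos(kπ/110)| = cos(π/110) = 0.9995922
root = sin(π/110) = 0.0285561  (since 1−cos² = sin²).
ω* = 2 / (1 + 0.0285561) = 2 / 1.0285561 ≈ 1.9444734.
[ρ_SOR] ω* − 1 = 0.9444734.
For 5 digits: m = 5·ln10 / (−ln 0.9444734) = 11.5129/0.0571278 = 201.529; round up → m = 202.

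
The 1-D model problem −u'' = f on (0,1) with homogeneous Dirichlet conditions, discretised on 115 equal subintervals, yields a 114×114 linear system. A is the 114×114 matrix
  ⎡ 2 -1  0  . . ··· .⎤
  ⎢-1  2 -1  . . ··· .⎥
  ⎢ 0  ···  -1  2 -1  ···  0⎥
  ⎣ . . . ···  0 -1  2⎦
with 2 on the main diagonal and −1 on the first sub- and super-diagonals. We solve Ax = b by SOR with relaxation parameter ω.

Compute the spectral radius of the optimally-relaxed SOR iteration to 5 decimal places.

ρ_SOR = 0.94682

[ρ_J] n=114: ρ(B_J) = cos(π/(n+1)) = cos(π/115) = 0.99963.
root = sin(π/115) = 0.027315  (since 1−cos² = sin²).
Then 2/(1+√(1−ρ_J²)) = 2/(1+0.027315); ω* = 2/1.027315 = 1.94682.
ρ(B_{ω*}) = ω*−1 = 0.94682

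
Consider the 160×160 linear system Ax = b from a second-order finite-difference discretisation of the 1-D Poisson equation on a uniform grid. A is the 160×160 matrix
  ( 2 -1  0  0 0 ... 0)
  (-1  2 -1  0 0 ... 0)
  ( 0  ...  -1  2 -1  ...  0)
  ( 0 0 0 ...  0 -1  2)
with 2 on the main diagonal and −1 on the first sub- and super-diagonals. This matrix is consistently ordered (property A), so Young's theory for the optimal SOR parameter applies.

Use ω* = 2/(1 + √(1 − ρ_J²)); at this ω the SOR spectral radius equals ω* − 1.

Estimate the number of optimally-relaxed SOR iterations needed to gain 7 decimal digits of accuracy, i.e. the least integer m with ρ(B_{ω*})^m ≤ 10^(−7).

m = 413

ρ_J = max_k |cos(kπ/161)| = cos(π/161) = 0.9998096
root = sin(π/161) = 0.0195118  (since 1−cos² = sin²).
ω* = 2/(1+0.0195118) = 1.9617232
At ω = 1.9617232 every |λ(B_ω)| = ω−1, so ρ_SOR = 0.9617232.
Need (0.9617232)^m ≤ 10^(−7): m ≥ 7·ln10/|ln 0.9617232| = 16.1181/0.0390286 = 412.982 ⇒ m = 413.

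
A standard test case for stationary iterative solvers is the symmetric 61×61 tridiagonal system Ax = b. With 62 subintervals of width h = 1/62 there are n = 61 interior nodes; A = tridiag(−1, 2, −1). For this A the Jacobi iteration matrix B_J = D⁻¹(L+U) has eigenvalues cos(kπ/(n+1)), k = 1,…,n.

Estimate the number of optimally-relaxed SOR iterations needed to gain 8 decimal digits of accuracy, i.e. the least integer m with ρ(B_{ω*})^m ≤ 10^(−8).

½·tridiag(1,0,1) at n=61: λ_k = cos(kπ/62); max |λ| at k=1 ⇒ ρ_J = cos(π/62) ≈ 0.9987165.
1 − cos²(π/62) = sin²(π/62) ⇒ √(1−ρ_J²) = sin(π/62) = 0.0506492.
[ω*] 2 ÷ (1 + 0.0506492) = 2 ÷ 1.0506492 = 1.9035849.
ρ_SOR = ω* − 1 ≈ 0.9035849.
8·ln10 = 18.4207; −ln(0.9035849) = 0.101385; m = ⌈18.4207/0.101385⌉ = ⌈181.691⌉ = 182.

m = 182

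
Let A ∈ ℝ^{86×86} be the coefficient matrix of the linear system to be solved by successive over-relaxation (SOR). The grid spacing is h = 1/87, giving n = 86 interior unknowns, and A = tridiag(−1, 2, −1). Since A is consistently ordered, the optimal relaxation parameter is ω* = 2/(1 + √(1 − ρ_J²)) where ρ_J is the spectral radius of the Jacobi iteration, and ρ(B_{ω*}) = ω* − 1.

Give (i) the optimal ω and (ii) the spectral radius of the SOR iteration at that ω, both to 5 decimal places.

ρ_J = max_k |cos(kπ/87)| = cos(π/87) = 0.99935
root = sin(π/87) = 0.036102  (since 1−cos² = sin²).
Then 2/(1+√(1−ρ_J²)) = 2/(1+0.036102); ω* = 2/1.036102 = 1.93031.
[ρ_SOR] ω* − 1 = 0.93031.

ω* = 1.93031, ρ_SOR = 0.93031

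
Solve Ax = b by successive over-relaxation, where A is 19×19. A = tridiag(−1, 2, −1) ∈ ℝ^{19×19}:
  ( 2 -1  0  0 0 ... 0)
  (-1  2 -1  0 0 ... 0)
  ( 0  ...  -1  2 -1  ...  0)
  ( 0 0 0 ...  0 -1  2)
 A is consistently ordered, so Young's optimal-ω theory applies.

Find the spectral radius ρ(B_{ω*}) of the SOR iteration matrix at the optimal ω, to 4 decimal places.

ρ_SOR = 0.7295

B_J for the 19×19 system has eigenvalues cos(kπ/20); ρ_J = cos(π/20) = 0.9877.
√(1−ρ_J²) simplifies to sin(π/20) = 0.15643.
ω* = 2 / (1 + 0.15643) = 2 / 1.15643 ≈ 1.7295.
and ρ(B_{ω*}) = 1.7295 − 1 = 0.7295.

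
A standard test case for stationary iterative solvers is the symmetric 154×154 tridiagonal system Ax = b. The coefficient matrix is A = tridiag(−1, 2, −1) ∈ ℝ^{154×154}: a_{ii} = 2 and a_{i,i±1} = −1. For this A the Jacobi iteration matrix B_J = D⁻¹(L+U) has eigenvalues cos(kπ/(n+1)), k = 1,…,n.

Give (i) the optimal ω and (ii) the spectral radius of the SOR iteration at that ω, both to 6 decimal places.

[ρ_J] n=154: ρ(B_J) = cos(π/(n+1)) = cos(π/155) = 0.999795.
√(1 − cos²(π/155)) = sin(π/155) ≈ 0.0202670.
ω* = 2 / (1 + 0.0202670) = 2 / 1.0202670 ≈ 1.960271.
ρ_SOR = ω* − 1 = 1.960271 − 1 = 0.960271.

ω* = 1.960271, ρ_SOR = 0.960271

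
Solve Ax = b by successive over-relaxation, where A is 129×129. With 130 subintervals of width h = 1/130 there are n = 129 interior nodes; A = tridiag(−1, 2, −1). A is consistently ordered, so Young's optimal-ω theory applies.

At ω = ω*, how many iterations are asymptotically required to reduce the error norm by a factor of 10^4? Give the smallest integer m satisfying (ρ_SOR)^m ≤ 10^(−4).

spectrum of D⁻¹(L+U) = {cos(kπ/130) : 1≤k≤129}; ρ_J = cos(π/130) = 0.9997080.
√(1−ρ_J²) = |sin(π/130)| = 0.0241637
ω* = 2 / (1 + 0.0241637) = 2 / 1.0241637 ≈ 1.9528128.
ρ_SOR = ω* − 1 = 1.9528128 − 1 = 0.9528128.
ρ_SOR^m ≤ 10^(−4) ⇔ m ≥ 4·ln10/(−ln 0.9528128) = 9.21034/0.0483368 = 190.545; m = ⌈190.545⌉ = 191.

m = 191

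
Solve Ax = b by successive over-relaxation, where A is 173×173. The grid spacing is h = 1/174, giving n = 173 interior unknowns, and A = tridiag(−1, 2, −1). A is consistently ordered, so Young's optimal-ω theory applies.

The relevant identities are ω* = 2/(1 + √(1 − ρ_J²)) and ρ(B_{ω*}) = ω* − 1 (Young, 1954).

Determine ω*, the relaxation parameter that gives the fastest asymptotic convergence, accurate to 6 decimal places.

B_J for the 173×173 system has eigenvalues cos(kπ/174); ρ_J = cos(π/174) = 0.999837.
1 − cos²(π/174) = sin²(π/174) ⇒ √(1−ρ_J²) = sin(π/174) = 0.0180541.
[ω*] 2 ÷ (1 + 0.0180541) = 2 ÷ 1.0180541 = 1.964532.
At ω = 1.964532 every |λ(B_ω)| = ω−1, so ρ_SOR = 0.964532.

ω* = 1.964532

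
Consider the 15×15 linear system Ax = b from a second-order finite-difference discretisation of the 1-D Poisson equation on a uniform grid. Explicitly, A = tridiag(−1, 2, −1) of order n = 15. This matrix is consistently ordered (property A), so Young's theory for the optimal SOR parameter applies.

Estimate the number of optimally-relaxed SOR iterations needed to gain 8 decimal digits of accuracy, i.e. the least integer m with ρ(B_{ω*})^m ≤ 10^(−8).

m = 47

With n=15, ρ(Jacobi) = cos(π/16) = 0.9807853.
√(1−ρ_J²) = |sin(π/16)| = 0.1950903
ω* = 2 / (1 + 0.1950903) = 2 / 1.1950903 ≈ 1.6735137.
At ω = 1.6735137 every |λ(B_ω)| = ω−1, so ρ_SOR = 0.6735137.
m ≥ 8·ln10 / (−ln 0.6735137) = 46.606; smallest integer m = 47.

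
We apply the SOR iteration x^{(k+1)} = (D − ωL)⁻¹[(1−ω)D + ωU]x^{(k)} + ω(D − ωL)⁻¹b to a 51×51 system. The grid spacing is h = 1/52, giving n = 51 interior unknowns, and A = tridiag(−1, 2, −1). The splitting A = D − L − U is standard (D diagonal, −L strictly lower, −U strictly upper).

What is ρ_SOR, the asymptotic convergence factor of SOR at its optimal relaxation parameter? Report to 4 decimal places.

spectrum of D⁻¹(L+U) = {cos(kπ/52) : 1≤k≤51}; ρ_J = cos(π/52) = 0.9982.
√(1 − cos²(π/52)) = sin(π/52) ≈ 0.06038.
ω* = 2 / (1 + 0.06038) = 2 / 1.06038 ≈ 1.8861.
and ρ(B_{ω*}) = 1.8861 − 1 = 0.8861.

ρ_SOR = 0.8861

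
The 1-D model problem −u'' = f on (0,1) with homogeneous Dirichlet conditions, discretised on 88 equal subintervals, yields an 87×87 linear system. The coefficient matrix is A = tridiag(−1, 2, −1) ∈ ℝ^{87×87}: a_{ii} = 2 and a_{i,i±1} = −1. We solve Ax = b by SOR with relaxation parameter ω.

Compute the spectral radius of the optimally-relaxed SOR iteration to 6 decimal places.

B_J for the 87×87 system has eigenvalues cos(kπ/88); ρ_J = cos(π/88) = 0.999363.
√(1−ρ_J²) simplifies to sin(π/88) = 0.0356923.
ω* = 2/(1+0.0356923) = 1.931075
At ω = 1.931075 every |λ(B_ω)| = ω−1, so ρ_SOR = 0.931075.

ρ_SOR = 0.931075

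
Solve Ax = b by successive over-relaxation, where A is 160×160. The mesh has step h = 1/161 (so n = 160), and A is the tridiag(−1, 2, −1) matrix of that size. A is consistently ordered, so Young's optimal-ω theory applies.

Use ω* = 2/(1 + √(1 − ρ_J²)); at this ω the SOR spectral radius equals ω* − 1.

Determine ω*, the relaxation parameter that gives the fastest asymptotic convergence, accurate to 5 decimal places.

B_J for the 160×160 system has eigenvalues cos(kπ/161); ρ_J = cos(π/161) = 0.99981.
√(1−ρ_J²) = |sin(π/161)| = 0.019512
ω* = 2/(1+0.019512) = 1.96172
and ρ(B_{ω*}) = 1.96172 − 1 = 0.96172.

ω* = 1.96172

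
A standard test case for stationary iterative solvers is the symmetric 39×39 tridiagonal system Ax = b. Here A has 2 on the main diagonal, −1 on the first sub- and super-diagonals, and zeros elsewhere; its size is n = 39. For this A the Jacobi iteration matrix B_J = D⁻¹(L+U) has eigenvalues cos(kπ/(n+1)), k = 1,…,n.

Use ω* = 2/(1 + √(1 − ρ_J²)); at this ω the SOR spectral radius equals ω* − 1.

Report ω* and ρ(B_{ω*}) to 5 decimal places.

n=39: λ(B_J) = 1 − λ(A)/2 = cos(kπ/40); k=1 gives ρ_J = 0.99692.
root = sin(π/40) = 0.078459  (since 1−cos² = sin²).
[ω*] 2 ÷ (1 + 0.078459) = 2 ÷ 1.078459 = 1.85450.
and ρ(B_{ω*}) = 1.85450 − 1 = 0.85450.

ω* = 1.85450, ρ_SOR = 0.85450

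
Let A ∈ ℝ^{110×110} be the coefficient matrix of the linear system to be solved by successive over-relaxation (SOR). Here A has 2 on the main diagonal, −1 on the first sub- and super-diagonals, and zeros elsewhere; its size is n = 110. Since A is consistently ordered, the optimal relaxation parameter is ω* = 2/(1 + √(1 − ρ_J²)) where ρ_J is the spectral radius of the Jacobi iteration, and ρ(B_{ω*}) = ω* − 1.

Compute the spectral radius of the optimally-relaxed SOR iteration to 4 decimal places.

ρ_SOR = 0.9450

n=110: λ(B_J) = 1 − λ(A)/2 = cos(kπ/111); k=1 gives ρ_J = 0.9996.
√(1−ρ_J²) = |sin(π/111)| = 0.02830
ω* = 2/(1+0.02830) = 1.9450
and ρ(B_{ω*}) = 1.9450 − 1 = 0.9450.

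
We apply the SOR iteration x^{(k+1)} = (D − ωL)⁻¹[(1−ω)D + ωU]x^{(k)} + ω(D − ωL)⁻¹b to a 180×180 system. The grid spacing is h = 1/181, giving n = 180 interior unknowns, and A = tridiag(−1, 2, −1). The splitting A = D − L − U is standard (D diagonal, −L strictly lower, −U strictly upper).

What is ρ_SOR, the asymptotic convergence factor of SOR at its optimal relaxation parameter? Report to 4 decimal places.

n=180: λ(B_J) = 1 − λ(A)/2 = cos(kπ/181); k=1 gives ρ_J = 0.9998.
1 − cos²(π/181) = sin²(π/181) ⇒ √(1−ρ_J²) = sin(π/181) = 0.01736.
Young: ω* = 2/(1+√(1−ρ_J²)) = 2/(1+0.01736) = 2/1.01736 = 1.9659.
and ρ(B_{ω*}) = 1.9659 − 1 = 0.9659.

ρ_SOR = 0.9659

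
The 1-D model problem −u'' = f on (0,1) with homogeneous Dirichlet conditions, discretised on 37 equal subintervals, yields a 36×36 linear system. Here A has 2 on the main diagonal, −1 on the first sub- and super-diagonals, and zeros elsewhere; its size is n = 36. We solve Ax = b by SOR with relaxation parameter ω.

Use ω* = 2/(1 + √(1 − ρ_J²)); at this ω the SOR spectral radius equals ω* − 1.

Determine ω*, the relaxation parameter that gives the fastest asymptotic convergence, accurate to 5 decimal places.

½·tridiag(1,0,1) at n=36: λ_k = cos(kπ/37); max |λ| at k=1 ⇒ ρ_J = cos(π/37) ≈ 0.99640.
1 − cos²(π/37) = sin²(π/37) ⇒ √(1−ρ_J²) = sin(π/37) = 0.084806.
So ω* = 2/1.084806 = 1.84365 (Young).
At ω = 1.84365 every |λ(B_ω)| = ω−1, so ρ_SOR = 0.84365.

ω* = 1.84365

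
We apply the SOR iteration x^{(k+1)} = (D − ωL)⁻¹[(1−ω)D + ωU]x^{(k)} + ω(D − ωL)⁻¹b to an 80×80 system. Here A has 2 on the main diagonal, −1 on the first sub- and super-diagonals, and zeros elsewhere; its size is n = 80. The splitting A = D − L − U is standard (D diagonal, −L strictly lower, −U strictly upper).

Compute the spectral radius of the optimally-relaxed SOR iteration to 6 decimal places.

With n=80, ρ(Jacobi) = cos(π/81) = 0.999248.
root = sin(π/81) = 0.0387754  (since 1−cos² = sin²).
So ω* = 2/1.0387754 = 1.925344 (Young).
and ρ(B_{ω*}) = 1.925344 − 1 = 0.925344.

ρ_SOR = 0.925344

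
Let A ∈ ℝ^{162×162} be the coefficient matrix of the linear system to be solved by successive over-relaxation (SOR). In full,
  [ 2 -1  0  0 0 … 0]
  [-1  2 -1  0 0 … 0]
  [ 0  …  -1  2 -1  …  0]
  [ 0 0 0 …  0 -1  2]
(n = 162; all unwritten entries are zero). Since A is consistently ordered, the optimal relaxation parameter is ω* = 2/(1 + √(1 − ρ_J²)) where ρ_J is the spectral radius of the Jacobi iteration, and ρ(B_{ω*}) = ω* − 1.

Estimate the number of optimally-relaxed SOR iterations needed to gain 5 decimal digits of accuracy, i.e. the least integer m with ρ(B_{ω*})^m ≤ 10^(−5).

B_J for the 162×162 system has eigenvalues cos(kπ/163); ρ_J = cos(π/163) = 0.9998143.
√(1−ρ_J²) simplifies to sin(π/163) = 0.0192724.
ω* = 2/(1+0.0192724) = 1.9621840
At ω = 1.9621840 every |λ(B_ω)| = ω−1, so ρ_SOR = 0.9621840.
m ≥ 5·ln10 / (−ln 0.9621840) = 298.652; smallest integer m = 299.

m = 299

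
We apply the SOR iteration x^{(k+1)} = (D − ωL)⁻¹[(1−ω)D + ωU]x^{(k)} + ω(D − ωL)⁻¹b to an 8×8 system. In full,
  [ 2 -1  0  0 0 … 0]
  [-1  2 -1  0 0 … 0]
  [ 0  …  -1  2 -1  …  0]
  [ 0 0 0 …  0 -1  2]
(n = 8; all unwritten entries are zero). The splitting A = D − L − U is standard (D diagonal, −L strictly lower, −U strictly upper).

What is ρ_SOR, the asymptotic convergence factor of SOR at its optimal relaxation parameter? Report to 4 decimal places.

ρ_SOR = 0.4903

[ρ_J] n=8: ρ(B_J) = cos(π/(n+1)) = cos(π/9) = 0.9397.
√(1−ρ_J²) simplifies to sin(π/9) = 0.34202.
[ω*] 2 ÷ (1 + 0.34202) = 2 ÷ 1.34202 = 1.4903.
At ω = 1.4903 every |λ(B_ω)| = ω−1, so ρ_SOR = 0.4903.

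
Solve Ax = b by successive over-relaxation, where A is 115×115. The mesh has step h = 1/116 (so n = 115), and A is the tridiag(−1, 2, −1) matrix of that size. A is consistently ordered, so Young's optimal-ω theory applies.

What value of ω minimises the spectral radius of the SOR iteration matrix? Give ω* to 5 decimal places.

[ρ_J] n=115: ρ(B_J) = cos(π/(n+1)) = cos(π/116) = 0.99963.
1 − cos²(π/116) = sin²(π/116) ⇒ √(1−ρ_J²) = sin(π/116) = 0.027079.
So ω* = 2/1.027079 = 1.94727 (Young).
[ρ_SOR] ω* − 1 = 0.94727.

ω* = 1.94727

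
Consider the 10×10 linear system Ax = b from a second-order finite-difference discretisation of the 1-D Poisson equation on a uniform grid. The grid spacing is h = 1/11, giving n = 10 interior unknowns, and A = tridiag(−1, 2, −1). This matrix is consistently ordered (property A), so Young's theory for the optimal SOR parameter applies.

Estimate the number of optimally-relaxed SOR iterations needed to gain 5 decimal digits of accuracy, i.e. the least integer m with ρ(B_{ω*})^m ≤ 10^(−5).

n=10: λ(B_J) = 1 − λ(A)/2 = cos(kπ/11); k=1 gives ρ_J = 0.9594930.
√(1−ρ_J²) simplifies to sin(π/11) = 0.2817326.
So ω* = 2/1.2817326 = 1.5603879 (Young).
[ρ_SOR] ω* − 1 = 0.5603879.
m ≥ 5·ln10 / (−ln 0.5603879) = 19.880; smallest integer m = 20.

m = 20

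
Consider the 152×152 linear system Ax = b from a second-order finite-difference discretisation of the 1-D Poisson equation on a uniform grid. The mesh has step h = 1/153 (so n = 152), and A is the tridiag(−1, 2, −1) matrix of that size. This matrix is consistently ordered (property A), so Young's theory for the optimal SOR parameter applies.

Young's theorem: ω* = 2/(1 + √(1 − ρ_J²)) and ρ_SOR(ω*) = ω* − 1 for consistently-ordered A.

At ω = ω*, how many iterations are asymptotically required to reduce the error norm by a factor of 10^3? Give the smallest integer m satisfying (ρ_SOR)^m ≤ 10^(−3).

m = 169

spectrum of D⁻¹(L+U) = {cos(kπ/153) : 1≤k≤152}; ρ_J = cos(π/153) = 0.9997892.
√(1−ρ_J²) = |sin(π/153)| = 0.0205318
ω* = 2/(1+0.0205318) = 1.9597625
At ω = 1.9597625 every |λ(B_ω)| = ω−1, so ρ_SOR = 0.9597625.
3·ln10 = 6.90776; −ln(0.9597625) = 0.0410694; m = ⌈6.90776/0.0410694⌉ = ⌈168.197⌉ = 169.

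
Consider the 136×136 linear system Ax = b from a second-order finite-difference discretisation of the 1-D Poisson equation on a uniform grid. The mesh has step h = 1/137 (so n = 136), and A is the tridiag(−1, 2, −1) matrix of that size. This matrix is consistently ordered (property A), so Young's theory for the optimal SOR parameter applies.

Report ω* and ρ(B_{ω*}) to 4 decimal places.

½·tridiag(1,0,1) at n=136: λ_k = cos(kπ/137); max |λ| at k=1 ⇒ ρ_J = cos(π/137) ≈ 0.9997.
root = sin(π/137) = 0.02293  (since 1−cos² = sin²).
Young: ω* = 2/(1+√(1−ρ_J²)) = 2/(1+0.02293) = 2/1.02293 = 1.9552.
ρ_SOR = ω* − 1 ≈ 0.9552.

ω* = 1.9552, ρ_SOR = 0.9552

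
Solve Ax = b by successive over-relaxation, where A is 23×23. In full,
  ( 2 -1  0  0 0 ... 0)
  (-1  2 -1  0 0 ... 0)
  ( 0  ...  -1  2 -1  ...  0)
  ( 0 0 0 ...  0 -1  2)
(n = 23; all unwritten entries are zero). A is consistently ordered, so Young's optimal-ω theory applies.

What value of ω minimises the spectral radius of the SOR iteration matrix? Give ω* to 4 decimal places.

ω* = 1.7691

spectrum of D⁻¹(L+U) = {cos(kπ/24) : 1≤k≤23}; ρ_J = cos(π/24) = 0.9914.
√(1−ρ_J²) simplifies to sin(π/24) = 0.13053.
[ω*] 2 ÷ (1 + 0.13053) = 2 ÷ 1.13053 = 1.7691.
ρ_SOR = ω* − 1 ≈ 0.7691.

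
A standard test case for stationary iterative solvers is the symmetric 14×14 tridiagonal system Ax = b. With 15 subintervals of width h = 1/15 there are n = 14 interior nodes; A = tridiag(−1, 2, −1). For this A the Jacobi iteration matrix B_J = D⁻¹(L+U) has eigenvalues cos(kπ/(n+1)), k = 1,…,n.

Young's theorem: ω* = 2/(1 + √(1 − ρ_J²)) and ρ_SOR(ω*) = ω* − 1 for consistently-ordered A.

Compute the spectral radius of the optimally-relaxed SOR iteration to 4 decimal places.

With n=14, ρ(Jacobi) = cos(π/15) = 0.9781.
√(1−ρ_J²) = |sin(π/15)| = 0.20791
Young: ω* = 2/(1+√(1−ρ_J²)) = 2/(1+0.20791) = 2/1.20791 = 1.6558.
[ρ_SOR] ω* − 1 = 0.6558.

ρ_SOR = 0.6558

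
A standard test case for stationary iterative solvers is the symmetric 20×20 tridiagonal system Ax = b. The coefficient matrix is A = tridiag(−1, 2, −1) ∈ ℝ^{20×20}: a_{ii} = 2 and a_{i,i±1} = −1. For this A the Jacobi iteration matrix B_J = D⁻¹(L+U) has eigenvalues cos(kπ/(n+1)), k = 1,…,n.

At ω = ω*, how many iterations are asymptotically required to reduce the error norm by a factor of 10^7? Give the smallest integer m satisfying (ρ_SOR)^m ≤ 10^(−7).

B_J for the 20×20 system has eigenvalues cos(kπ/21); ρ_J = cos(π/21) = 0.9888308.
root = sin(π/21) = 0.1490423  (since 1−cos² = sin²).
So ω* = 2/1.1490423 = 1.7405800 (Young).
ρ_SOR = ω* − 1 = 1.7405800 − 1 = 0.7405800.
m ≥ 7·ln10 / (−ln 0.7405800) = 53.669; smallest integer m = 54.

m = 54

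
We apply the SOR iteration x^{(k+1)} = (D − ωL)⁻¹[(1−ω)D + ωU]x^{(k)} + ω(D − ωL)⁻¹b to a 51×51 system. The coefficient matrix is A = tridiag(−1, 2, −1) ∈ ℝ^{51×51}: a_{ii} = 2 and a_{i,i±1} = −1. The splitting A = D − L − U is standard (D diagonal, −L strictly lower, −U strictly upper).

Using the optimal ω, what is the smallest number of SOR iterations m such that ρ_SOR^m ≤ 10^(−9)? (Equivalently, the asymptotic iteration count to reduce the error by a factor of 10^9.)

m = 172

n=51: λ(B_J) = 1 − λ(A)/2 = cos(kπ/52); k=1 gives ρ_J = 0.9981756.
1 − cos²(π/52) = sin²(π/52) ⇒ √(1−ρ_J²) = sin(π/52) = 0.0603785.
[ω*] 2 ÷ (1 + 0.0603785) = 2 ÷ 1.0603785 = 1.8861190.
ρ_SOR = ω* − 1 = 1.8861190 − 1 = 0.8861190.
For 9 digits: m = 9·ln10 / (−ln 0.8861190) = 20.7233/0.120904 = 171.403; round up → m = 172.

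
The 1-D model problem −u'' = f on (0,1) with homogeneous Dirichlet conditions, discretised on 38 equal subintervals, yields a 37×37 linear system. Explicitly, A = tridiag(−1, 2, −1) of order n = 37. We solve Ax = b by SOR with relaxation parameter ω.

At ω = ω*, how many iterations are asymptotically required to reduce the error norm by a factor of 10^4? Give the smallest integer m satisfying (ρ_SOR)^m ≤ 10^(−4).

With n=37, ρ(Jacobi) = cos(π/38) = 0.9965845.
√(1−ρ_J²) = |sin(π/38)| = 0.0825793
Then 2/(1+√(1−ρ_J²)) = 2/(1+0.0825793); ω* = 2/1.0825793 = 1.8474397.
and ρ(B_{ω*}) = 1.8474397 − 1 = 0.8474397.
m ≥ 4·ln10 / (−ln 0.8474397) = 55.639; smallest integer m = 56.

m = 56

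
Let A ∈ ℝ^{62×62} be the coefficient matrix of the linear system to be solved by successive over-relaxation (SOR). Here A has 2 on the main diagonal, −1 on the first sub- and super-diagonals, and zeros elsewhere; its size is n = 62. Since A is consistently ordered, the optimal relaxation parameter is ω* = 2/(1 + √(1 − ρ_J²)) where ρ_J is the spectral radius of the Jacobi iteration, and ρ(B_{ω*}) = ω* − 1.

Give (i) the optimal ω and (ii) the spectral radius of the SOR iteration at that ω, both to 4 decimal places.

ω* = 1.9050, ρ_SOR = 0.9050

ρ_J = max_k |cos(kπ/63)| = cos(π/63) = 0.9988
√(1−ρ_J²) = |sin(π/63)| = 0.04985
[ω*] 2 ÷ (1 + 0.04985) = 2 ÷ 1.04985 = 1.9050.
and ρ(B_{ω*}) = 1.9050 − 1 = 0.9050.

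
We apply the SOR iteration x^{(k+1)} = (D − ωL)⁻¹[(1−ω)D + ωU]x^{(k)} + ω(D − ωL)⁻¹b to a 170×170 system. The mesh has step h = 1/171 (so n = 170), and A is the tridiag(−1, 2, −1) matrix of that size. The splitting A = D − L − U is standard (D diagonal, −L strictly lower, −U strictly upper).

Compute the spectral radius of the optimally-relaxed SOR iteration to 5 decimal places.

[ρ_J] n=170: ρ(B_J) = cos(π/(n+1)) = cos(π/171) = 0.99983.
√(1−ρ_J²) = |sin(π/171)| = 0.018371
So ω* = 2/1.018371 = 1.96392 (Young).
ρ(B_{ω*}) = ω*−1 = 0.96392

ρ_SOR = 0.96392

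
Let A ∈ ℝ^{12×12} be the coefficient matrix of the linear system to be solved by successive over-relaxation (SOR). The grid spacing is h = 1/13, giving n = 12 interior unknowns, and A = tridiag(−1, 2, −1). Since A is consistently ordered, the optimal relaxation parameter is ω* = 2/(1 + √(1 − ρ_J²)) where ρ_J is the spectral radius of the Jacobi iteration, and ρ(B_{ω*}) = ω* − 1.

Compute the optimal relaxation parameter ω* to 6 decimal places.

ω* = 1.613794

With n=12, ρ(Jacobi) = cos(π/13) = 0.970942.
root = sin(π/13) = 0.2393157  (since 1−cos² = sin²).
ω* = 2/(1+0.2393157) = 1.613794
ρ(B_{ω*}) = ω*−1 = 0.613794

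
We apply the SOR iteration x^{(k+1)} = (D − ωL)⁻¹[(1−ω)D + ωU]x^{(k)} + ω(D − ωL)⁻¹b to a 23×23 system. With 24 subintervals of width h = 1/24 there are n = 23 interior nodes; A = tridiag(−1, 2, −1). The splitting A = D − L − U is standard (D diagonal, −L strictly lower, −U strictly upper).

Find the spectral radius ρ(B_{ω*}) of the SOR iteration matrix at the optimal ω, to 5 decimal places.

[ρ_J] n=23: ρ(B_J) = cos(π/(n+1)) = cos(π/24) = 0.99144.
√(1−ρ_J²) simplifies to sin(π/24) = 0.130526.
ω* = 2/(1+0.130526) = 1.76909
ρ_SOR = ω* − 1 = 1.76909 − 1 = 0.76909.

ρ_SOR = 0.76909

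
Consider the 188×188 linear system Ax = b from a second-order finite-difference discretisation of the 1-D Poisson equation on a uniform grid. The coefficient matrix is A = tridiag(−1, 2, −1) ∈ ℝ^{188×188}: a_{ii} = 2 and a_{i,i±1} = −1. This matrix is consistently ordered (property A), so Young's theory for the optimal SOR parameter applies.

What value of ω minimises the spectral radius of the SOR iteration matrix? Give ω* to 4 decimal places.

spectrum of D⁻¹(L+U) = {cos(kπ/189) : 1≤k≤188}; ρ_J = cos(π/189) = 0.9999.
√(1−ρ_J²) simplifies to sin(π/189) = 0.01662.
Young: ω* = 2/(1+√(1−ρ_J²)) = 2/(1+0.01662) = 2/1.01662 = 1.9673.
[ρ_SOR] ω* − 1 = 0.9673.

ω* = 1.9673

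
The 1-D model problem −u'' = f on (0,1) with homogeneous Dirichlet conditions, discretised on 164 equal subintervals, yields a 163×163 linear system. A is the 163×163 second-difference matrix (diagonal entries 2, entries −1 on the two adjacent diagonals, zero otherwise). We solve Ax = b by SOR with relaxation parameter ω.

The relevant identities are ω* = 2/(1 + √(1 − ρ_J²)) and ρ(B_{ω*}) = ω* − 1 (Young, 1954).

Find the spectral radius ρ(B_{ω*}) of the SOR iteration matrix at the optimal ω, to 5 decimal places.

ρ_SOR = 0.96241

½·tridiag(1,0,1) at n=163: λ_k = cos(kπ/164); max |λ| at k=1 ⇒ ρ_J = cos(π/164) ≈ 0.99982.
√(1−ρ_J²) = |sin(π/164)| = 0.019155
[ω*] 2 ÷ (1 + 0.019155) = 2 ÷ 1.019155 = 1.96241.
and ρ(B_{ω*}) = 1.96241 − 1 = 0.96241.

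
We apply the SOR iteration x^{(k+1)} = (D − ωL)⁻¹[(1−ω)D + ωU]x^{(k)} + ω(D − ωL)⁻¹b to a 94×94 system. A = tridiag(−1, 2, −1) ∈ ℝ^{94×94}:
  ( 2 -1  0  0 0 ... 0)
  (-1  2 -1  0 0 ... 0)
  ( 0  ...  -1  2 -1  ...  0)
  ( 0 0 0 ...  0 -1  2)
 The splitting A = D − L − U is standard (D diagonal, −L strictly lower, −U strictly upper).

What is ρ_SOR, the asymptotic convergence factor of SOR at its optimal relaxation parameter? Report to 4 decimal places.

ρ_SOR = 0.9360

ρ_J = max_k |cos(kπ/95)| = cos(π/95) = 0.9995
root = sin(π/95) = 0.03306  (since 1−cos² = sin²).
ω* = 2/(1 + 0.03306) = 2/1.03306 = 1.9360.
ρ_SOR = ω* − 1 ≈ 0.9360.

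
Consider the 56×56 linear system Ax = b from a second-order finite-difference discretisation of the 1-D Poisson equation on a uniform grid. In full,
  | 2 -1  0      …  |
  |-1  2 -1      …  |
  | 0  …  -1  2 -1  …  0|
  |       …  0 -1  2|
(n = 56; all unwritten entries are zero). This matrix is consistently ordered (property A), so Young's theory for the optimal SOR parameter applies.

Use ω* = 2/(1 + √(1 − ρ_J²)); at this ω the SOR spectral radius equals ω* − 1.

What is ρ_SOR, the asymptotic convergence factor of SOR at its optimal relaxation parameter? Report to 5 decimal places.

With n=56, ρ(Jacobi) = cos(π/57) = 0.99848.
root = sin(π/57) = 0.055088  (since 1−cos² = sin²).
ω* = 2/(1+0.055088) = 1.89558
Hence ρ(B_{ω*}) = 1.89558 − 1 = 0.89558.

ρ_SOR = 0.89558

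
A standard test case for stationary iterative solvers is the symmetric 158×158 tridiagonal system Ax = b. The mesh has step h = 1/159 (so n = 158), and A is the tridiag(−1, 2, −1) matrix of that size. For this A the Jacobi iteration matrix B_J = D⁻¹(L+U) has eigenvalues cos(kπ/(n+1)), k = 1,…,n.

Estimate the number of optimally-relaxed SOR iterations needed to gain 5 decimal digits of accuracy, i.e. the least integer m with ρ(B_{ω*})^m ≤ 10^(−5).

[ρ_J] n=158: ρ(B_J) = cos(π/(n+1)) = cos(π/159) = 0.9998048.
√(1−ρ_J²) = |sin(π/159)| = 0.0197572
Young: ω* = 2/(1+√(1−ρ_J²)) = 2/(1+0.0197572) = 2/1.0197572 = 1.9612512.
and ρ(B_{ω*}) = 1.9612512 − 1 = 0.9612512.
ρ_SOR^m ≤ 10^(−5) ⇔ m ≥ 5·ln10/(−ln 0.9612512) = 11.5129/0.0395195 = 291.322; m = ⌈291.322⌉ = 292.

m = 292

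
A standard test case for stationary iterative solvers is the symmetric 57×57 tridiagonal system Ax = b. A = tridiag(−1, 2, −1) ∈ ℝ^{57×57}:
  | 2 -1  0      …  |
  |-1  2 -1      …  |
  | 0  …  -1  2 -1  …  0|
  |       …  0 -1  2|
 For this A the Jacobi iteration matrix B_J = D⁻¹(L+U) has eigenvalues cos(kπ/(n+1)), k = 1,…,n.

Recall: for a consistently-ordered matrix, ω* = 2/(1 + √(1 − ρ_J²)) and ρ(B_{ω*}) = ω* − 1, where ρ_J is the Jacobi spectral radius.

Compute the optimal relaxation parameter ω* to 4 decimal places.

[ρ_J] n=57: ρ(B_J) = cos(π/(n+1)) = cos(π/58) = 0.9985.
√(1−ρ_J²) = |sin(π/58)| = 0.05414
Young: ω* = 2/(1+√(1−ρ_J²)) = 2/(1+0.05414) = 2/1.05414 = 1.8973.
and ρ(B_{ω*}) = 1.8973 − 1 = 0.8973.

ω* = 1.8973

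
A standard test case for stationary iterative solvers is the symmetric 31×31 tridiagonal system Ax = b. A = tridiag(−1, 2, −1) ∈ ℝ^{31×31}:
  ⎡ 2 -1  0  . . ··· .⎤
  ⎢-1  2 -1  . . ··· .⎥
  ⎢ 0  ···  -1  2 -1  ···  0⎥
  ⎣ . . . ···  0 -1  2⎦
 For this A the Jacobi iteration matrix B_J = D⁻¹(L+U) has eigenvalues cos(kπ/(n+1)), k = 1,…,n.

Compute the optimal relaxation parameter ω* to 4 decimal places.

ω* = 1.8215

With n=31, ρ(Jacobi) = cos(π/32) = 0.9952.
√(1−ρ_J²) simplifies to sin(π/32) = 0.09802.
ω* = 2/(1 + 0.09802) = 2/1.09802 = 1.8215.
ρ_SOR = ω* − 1 = 1.8215 − 1 = 0.8215.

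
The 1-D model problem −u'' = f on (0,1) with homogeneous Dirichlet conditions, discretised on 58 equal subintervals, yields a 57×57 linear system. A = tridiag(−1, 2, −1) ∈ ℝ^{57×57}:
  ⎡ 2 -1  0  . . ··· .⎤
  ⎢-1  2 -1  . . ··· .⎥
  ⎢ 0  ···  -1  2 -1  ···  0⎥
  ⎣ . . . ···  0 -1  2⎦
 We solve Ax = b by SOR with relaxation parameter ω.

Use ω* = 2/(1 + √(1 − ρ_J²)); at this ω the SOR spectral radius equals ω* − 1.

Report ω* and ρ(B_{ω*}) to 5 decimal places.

n=57: λ(B_J) = 1 − λ(A)/2 = cos(kπ/58); k=1 gives ρ_J = 0.99853.
root = sin(π/58) = 0.054139  (since 1−cos² = sin²).
So ω* = 2/1.054139 = 1.89728 (Young).
ρ(B_{ω*}) = ω*−1 = 0.89728

ω* = 1.89728, ρ_SOR = 0.89728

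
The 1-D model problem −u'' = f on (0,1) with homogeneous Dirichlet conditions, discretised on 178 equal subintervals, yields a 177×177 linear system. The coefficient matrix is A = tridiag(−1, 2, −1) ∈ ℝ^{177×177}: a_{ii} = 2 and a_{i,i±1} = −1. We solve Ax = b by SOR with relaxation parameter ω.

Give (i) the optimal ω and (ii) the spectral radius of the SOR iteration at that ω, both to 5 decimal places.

ω* = 1.96532, ρ_SOR = 0.96532

With n=177, ρ(Jacobi) = cos(π/178) = 0.99984.
√(1−ρ_J²) = |sin(π/178)| = 0.017648
ω* = 2/(1 + 0.017648) = 2/1.017648 = 1.96532.
ρ_SOR = ω* − 1 ≈ 0.96532.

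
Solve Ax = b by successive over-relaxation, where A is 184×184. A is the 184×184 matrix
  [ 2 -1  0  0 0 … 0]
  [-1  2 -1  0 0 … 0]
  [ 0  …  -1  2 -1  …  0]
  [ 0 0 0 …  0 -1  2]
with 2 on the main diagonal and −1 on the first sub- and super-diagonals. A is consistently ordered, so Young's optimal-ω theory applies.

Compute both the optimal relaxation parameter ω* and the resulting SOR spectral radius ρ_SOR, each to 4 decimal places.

ρ_J = max_k |cos(kπ/185)| = cos(π/185) = 0.9999
root = sin(π/185) = 0.01698  (since 1−cos² = sin²).
[ω*] 2 ÷ (1 + 0.01698) = 2 ÷ 1.01698 = 1.9666.
Hence ρ(B_{ω*}) = 1.9666 − 1 = 0.9666.

ω* = 1.9666, ρ_SOR = 0.9666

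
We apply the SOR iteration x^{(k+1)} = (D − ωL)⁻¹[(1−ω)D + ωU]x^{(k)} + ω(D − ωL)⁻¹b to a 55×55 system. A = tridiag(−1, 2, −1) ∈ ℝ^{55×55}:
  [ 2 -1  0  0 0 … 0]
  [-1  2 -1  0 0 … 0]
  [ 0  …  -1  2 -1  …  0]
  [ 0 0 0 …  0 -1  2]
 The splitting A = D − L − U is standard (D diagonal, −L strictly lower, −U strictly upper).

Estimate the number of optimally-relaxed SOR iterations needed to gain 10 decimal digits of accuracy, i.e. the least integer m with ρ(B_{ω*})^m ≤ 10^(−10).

½·tridiag(1,0,1) at n=55: λ_k = cos(kπ/56); max |λ| at k=1 ⇒ ρ_J = cos(π/56) ≈ 0.9984268.
1 − cos²(π/56) = sin²(π/56) ⇒ √(1−ρ_J²) = sin(π/56) = 0.0560704.
ω* = 2/(1 + 0.0560704) = 2/1.0560704 = 1.8938131.
and ρ(B_{ω*}) = 1.8938131 − 1 = 0.8938131.
m ≥ 10·ln10 / (−ln 0.8938131) = 205.114; smallest integer m = 206.

m = 206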